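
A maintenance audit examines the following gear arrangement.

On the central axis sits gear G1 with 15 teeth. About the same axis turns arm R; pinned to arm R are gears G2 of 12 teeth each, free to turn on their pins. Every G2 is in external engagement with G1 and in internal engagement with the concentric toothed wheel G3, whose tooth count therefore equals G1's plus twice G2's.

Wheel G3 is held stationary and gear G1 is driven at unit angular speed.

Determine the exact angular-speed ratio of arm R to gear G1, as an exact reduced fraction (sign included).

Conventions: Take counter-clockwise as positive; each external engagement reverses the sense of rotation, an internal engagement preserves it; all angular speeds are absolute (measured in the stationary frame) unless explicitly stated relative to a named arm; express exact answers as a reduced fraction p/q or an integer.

topology: planetary set — G1 15T / G2 12T / G3 39T, arm = carrier (Willis)
ring teeth: 15 + 2·12 = 39
15(ω_sun−ω_arm) = −39(ω_ring−ω_arm),  ω_ring = 0, ω_sun = 1
15(1−ω_arm) = −39(0−ω_arm)  ⇒  54·ω_arm = 15  ⇒  ω_arm = 5/18
ω_out/ω_in = 5/18

5/18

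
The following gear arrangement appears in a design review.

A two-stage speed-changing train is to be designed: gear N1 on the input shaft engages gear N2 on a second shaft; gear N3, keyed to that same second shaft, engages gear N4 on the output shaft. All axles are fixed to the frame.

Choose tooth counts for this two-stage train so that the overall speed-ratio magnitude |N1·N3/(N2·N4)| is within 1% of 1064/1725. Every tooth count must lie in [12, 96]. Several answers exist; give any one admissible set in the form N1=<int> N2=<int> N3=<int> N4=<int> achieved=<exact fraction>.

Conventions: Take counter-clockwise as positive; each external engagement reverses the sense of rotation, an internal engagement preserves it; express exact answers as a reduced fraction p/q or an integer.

N1=14 N2=23 N3=76 N4=75 achieved=1064/1725

topology: fixed-axis compound train — 2 stages, target 1064/1725
target = 1064/1725 in lowest terms: an exact hit needs N1·N3 = k·1064 and N2·N4 = k·1725 for one integer k, every count in [12, 96]; additionally prefer no 1:1 stage (N1 ≠ N2, N3 ≠ N4)
k = 1: N1·N3 = 1064 = 14·76, N2·N4 = 1725 = 23·75
achieved = 14·76/(23·75) = 1064/1725; |achieved − target| = 0 ≤ 266/43125 ✓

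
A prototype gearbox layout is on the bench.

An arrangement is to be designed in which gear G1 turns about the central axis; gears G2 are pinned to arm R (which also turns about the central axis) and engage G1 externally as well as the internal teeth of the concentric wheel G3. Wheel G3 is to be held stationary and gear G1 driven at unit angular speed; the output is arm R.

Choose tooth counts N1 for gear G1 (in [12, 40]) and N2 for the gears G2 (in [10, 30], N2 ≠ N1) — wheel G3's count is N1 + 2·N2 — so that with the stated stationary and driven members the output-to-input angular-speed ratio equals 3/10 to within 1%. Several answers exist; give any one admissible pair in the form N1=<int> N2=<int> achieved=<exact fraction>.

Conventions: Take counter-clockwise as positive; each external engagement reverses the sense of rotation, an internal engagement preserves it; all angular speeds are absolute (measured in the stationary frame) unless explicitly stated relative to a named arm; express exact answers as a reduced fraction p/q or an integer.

N1=15 N2=10 achieved=3/10

planetary set to be sized for 3/10 (Willis relation)
Willis with ω_ring = 0: ω_arm/ω_sun = N1/(N1+N3); set equal to 3/10  ⇒  N3/N1 = 1/(3/10) − 1 = 7/3
N3 = N1 + 2·N2  ⇒  N2/N1 = (N3/N1 − 1)/2 = (7/3 − 1)/2 = 2/3
smallest multiple with N1 ≥ 12 and N2 ≥ 10: k = 5  ⇒  N1 = 5·3 = 15, N2 = 5·2 = 10 (N1 ≤ 40, N2 ≤ 30, N2 ≠ N1 ✓), N3 = 15 + 2·10 = 35
check: N1/(N1+N3) with N1 = 15, N3 = 35 gives 3/10; |achieved − target| = 0 ≤ 3/1000 ✓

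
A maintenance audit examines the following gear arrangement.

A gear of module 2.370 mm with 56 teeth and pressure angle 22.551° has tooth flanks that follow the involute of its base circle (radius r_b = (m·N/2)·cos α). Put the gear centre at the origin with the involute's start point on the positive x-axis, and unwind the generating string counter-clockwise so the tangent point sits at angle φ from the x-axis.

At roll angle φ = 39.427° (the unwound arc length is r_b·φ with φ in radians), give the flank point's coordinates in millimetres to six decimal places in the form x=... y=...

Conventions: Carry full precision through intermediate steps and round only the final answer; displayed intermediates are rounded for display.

x=74.123147 y=6.346692

single-mesh involute tooth geometry (56T wheel at module 2.370)
pitch radius r_p = m·N/2 = 2.370·56/2 = 66.360000
base radius r_b = r_p·cos α = 66.360000·cos 22.551° = 61.286017
roll angle φ = 39.427° = 0.68813096 rad
x = r_b·(cos φ + φ·sin φ) = 74.123147
y = r_b·(sin φ − φ·cos φ) = 6.346692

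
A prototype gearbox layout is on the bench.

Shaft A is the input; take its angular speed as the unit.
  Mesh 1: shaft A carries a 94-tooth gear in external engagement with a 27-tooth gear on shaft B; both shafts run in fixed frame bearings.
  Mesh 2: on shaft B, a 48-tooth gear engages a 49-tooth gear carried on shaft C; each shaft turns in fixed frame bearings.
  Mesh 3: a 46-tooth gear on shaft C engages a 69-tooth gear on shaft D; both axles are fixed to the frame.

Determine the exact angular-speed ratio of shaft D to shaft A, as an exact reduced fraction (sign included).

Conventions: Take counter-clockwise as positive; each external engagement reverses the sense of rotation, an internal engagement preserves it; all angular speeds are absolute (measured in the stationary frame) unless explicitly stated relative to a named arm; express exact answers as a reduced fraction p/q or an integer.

class = fixed-axis compound train [3 meshes; 3 ratios multiply, 3 sense flips]
mesh 1 [94T→27T]: running ratio 94/27, sense −
mesh 2 [48T→49T]: running ratio 1504/441, sense +
mesh 3 [46T→69T]: running ratio 3008/1323, sense −
ω_out/ω_in = -3008/1323

-3008/1323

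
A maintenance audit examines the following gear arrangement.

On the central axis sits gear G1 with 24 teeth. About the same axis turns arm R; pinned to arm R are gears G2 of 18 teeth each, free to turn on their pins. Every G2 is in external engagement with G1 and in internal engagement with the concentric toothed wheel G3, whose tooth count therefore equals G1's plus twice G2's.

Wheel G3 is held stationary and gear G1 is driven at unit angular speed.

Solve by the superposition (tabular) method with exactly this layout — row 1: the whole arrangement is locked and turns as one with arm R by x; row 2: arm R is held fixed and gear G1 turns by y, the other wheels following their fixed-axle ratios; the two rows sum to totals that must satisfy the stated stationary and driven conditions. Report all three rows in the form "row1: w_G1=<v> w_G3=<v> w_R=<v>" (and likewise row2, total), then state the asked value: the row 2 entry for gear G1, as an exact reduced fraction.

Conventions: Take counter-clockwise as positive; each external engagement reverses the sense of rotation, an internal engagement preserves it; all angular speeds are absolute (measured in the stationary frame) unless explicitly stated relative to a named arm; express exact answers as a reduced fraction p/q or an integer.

row1: w_G1=2/7 w_G3=2/7 w_R=2/7
row2: w_G1=5/7 w_G3=-2/7 w_R=0
total: w_G1=1 w_G3=0 w_R=2/7
asked value: 5/7

topology: planetary set — G1 24T / G2 18T / G3 60T, arm = carrier (Willis)
row 1: whole set turns with the arm by x
superposition row 2 [arm held]: sun y, ring −(24/60)·y, arm 0
boundary: total ω_ring = x − (24/60)·y = 0 and total ω_sun = x + y = 1  ⇒  y = 5/7, x = 2/7
row 2 ring = −(24/60)·5/7 = -2/7
totals (row 1 + row 2): sun 2/7 + 5/7 = 1, ring 2/7 + (-2/7) = 0, arm 2/7 + 0 = 2/7
asked cell (row2, sun) = 5/7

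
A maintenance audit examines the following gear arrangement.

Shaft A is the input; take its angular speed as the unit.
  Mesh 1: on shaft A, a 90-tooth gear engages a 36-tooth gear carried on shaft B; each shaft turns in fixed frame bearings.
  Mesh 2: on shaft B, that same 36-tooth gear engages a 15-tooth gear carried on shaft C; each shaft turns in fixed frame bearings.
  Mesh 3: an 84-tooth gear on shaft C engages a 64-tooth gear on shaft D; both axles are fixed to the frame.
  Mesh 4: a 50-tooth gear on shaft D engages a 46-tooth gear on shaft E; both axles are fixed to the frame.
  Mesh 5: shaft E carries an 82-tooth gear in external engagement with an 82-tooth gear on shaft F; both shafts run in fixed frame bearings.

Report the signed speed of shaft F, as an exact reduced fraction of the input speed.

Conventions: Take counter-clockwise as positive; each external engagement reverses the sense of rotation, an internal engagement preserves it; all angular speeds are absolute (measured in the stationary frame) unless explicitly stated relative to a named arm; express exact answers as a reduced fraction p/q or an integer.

-1575/184

5-mesh fixed-axis compound train (all bearings frame-fixed)
mesh 1 [90T→36T]: |ω|/ω_in = 1×90/36 = 5/2, sense flips to −
mesh 2 [36T→15T]: |ω|/ω_in = (5/2)×36/15 = 6, sense flips to +
mesh 3 [84T→64T]: |ω|/ω_in = 6×84/64 = 63/8, sense flips to −
mesh 4 [50T→46T]: |ω|/ω_in = (63/8)×50/46 = 1575/184, sense flips to +
mesh 5 [82T→82T]: |ω|/ω_in = (1575/184)×82/82 = 1575/184, sense flips to −
signed output speed (× input speed) = -1575/184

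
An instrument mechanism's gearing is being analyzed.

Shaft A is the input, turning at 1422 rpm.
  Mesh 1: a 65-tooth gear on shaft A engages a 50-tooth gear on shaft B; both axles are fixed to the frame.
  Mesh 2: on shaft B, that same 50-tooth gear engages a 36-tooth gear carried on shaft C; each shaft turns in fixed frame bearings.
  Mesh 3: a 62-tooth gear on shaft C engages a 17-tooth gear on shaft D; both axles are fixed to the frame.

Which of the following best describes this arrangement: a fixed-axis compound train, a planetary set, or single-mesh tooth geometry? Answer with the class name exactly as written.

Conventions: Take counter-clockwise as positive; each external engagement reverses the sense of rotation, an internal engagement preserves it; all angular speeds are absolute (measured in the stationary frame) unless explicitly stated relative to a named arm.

fixed-axis compound train

topology: fixed-axis compound train — 3 meshes, A→D
classification: fixed-axis compound train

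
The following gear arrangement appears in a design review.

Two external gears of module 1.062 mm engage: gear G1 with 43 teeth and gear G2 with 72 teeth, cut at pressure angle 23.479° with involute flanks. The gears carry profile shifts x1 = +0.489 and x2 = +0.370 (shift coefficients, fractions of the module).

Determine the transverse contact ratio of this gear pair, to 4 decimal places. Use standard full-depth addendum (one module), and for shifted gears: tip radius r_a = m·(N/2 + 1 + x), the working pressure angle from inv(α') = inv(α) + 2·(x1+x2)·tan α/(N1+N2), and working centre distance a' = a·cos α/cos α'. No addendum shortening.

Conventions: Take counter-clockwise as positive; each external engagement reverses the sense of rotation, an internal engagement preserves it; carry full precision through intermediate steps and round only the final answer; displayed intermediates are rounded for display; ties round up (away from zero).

1.5270

topology: single-mesh involute geometry — m = 1.062, 43T/72T pair
base radii: r_b1 = 20.942568, r_b2 = 35.066626
tip radii: r_a1 = 24.414318, r_a2 = 39.686940
inv(α') = inv(23.479°) + 2·(+0.489+0.370)·tan α/(43+72) = 0.03107998  ⇒  α' = 25.28729°
a' = a·cos α / cos α' = 61.0650·cos 23.479°/cos 25.28729° = 61.944921
action lengths: √(r_a1²−r_b1²) = 12.548616, √(r_a2²−r_b2²) = 18.584535
base pitch p_b = π·m·cos α = 3.060140
CR = (12.548616 + 18.584535 − 61.944921·sin 25.28729°)/3.060140 = 1.527031
contact ratio ≈ 1.5270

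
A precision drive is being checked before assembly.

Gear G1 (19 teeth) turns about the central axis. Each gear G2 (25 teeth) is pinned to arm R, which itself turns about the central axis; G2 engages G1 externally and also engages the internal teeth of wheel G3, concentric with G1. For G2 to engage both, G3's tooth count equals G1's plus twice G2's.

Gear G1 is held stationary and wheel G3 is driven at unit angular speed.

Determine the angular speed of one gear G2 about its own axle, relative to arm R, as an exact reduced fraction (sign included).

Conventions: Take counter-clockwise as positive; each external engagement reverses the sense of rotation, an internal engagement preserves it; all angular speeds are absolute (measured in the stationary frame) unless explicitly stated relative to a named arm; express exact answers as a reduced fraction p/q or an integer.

topology: planetary set — G1 19T / G2 25T / G3 69T, arm = carrier (Willis)
ring teeth: 19 + 2·25 = 69
19(ω_sun−ω_arm) = −69(ω_ring−ω_arm),  ω_sun = 0, ω_ring = 1
19(0−ω_arm) = −69(1−ω_arm)  ⇒  88·ω_arm = 69  ⇒  ω_arm = 69/88
sun–planet mesh: 19·(0−69/88) = −25·(ω_p−ω_arm)  ⇒  ω_p−ω_arm = 1311/2200
exact speed ratio = 1311/2200

1311/2200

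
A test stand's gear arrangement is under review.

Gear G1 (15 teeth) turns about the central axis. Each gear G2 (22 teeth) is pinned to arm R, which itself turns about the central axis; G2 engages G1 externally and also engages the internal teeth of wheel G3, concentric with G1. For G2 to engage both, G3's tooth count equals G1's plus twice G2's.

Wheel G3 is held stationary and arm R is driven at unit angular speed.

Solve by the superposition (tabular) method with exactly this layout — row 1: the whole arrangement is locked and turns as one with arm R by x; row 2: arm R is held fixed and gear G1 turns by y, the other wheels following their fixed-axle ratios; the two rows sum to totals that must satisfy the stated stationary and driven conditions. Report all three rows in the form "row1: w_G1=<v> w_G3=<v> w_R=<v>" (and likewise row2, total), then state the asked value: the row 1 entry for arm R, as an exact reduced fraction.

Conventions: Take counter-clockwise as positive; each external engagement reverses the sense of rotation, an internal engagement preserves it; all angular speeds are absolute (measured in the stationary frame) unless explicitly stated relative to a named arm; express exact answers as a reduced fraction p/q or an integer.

row1: w_G1=1 w_G3=1 w_R=1
row2: w_G1=59/15 w_G3=-1 w_R=0
total: w_G1=74/15 w_G3=0 w_R=1
asked value: 1

class = planetary set [G3 = 15+2·22 = 59; Willis about the carrier]
row 1: whole set turns with the arm by x
row 2 — arm fixed, fixed-axis ratios: sun y, ring −(15/59)·y, arm 0
boundary: total ω_ring = x − (15/59)·y = 0 and total ω_arm = x = 1  ⇒  y = 59/15, x = 1
row 2 ring = −(15/59)·59/15 = -1
totals (row 1 + row 2): sun 1 + 59/15 = 74/15, ring 1 + (-1) = 0, arm 1 + 0 = 1
asked cell (row1, arm) = 1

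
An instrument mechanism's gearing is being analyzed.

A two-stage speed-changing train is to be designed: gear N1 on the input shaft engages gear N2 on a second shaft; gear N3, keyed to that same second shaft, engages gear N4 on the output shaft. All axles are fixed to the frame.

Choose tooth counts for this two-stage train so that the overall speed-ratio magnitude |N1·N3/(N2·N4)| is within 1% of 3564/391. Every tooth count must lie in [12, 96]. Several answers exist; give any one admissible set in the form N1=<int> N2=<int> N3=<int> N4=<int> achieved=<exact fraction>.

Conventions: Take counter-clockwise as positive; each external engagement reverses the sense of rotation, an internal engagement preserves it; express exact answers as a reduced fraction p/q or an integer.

class = fixed-axis compound train [2-stage, 3564/391 wanted]
target = 3564/391 in lowest terms: an exact hit needs N1·N3 = k·3564 and N2·N4 = k·391 for one integer k, every count in [12, 96]; additionally prefer no 1:1 stage (N1 ≠ N2, N3 ≠ N4)
k = 1: N1·N3 = 3564 = 44·81, N2·N4 = 391 = 17·23
achieved = 44·81/(17·23) = 3564/391; |achieved − target| = 0 ≤ 891/9775 ✓

N1=44 N2=17 N3=81 N4=23 achieved=3564/391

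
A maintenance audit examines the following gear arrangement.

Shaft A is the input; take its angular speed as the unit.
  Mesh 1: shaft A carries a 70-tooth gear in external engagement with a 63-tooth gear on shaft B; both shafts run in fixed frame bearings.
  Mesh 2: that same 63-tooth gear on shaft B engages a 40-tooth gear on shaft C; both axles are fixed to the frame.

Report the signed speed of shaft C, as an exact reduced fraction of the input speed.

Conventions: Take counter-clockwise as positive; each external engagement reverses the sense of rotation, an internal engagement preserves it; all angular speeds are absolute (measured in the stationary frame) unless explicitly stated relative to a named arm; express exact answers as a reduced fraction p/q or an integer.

7/4

2-mesh fixed-axis compound train (all bearings frame-fixed)
mesh 1 [70T→63T]: |ω|/ω_in = 1×70/63 = 10/9, sense flips to −
mesh 2 [63T→40T]: |ω|/ω_in = (10/9)×63/40 = 7/4, sense flips to +
signed output speed (× input speed) = 7/4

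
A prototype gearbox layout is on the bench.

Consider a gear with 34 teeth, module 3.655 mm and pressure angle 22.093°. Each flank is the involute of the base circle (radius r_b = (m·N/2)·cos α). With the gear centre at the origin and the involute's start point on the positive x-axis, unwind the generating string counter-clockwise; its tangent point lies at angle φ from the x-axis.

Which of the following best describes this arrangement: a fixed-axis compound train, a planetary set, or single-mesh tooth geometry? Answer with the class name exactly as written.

single-mesh tooth geometry

recognized (one wheel, involute flank): single-mesh tooth geometry, m = 3.655, N = 34
classification: single-mesh tooth geometry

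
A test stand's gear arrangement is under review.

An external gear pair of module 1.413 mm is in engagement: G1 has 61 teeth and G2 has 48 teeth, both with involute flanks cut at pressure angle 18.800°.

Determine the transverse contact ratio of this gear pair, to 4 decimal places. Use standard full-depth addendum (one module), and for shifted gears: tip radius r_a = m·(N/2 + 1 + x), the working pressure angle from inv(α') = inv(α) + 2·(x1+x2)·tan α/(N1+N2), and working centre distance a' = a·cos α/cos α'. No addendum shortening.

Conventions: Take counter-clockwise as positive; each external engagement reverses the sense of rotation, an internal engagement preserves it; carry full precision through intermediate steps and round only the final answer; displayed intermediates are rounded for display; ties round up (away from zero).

class = single-mesh tooth geometry [involute pair 61T × 48T, m = 1.413]
base radii: r_b1 = 40.797270, r_b2 = 32.102770
tip radii: r_a1 = 44.509500, r_a2 = 35.325000
no profile shift: α' = α, a' = a
action lengths: √(r_a1²−r_b1²) = 17.795459, √(r_a2²−r_b2²) = 14.740007
base pitch p_b = π·m·cos α = 4.202243
CR = (17.795459 + 14.740007 − 77.008500·sin 18.80000°)/4.202243 = 1.836702
contact ratio ≈ 1.8367

1.8367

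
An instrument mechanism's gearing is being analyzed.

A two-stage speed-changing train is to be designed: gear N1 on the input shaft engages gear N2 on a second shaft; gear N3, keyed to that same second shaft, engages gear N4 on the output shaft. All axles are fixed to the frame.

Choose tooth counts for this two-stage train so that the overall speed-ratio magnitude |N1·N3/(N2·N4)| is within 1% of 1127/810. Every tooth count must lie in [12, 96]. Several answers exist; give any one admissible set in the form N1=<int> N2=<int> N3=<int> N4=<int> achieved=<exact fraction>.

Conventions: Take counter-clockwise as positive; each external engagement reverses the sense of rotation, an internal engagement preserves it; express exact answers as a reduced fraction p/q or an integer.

design class (target 1127/810): fixed-axis compound train
target = 1127/810 in lowest terms: an exact hit needs N1·N3 = k·1127 and N2·N4 = k·810 for one integer k, every count in [12, 96]; additionally prefer no 1:1 stage (N1 ≠ N2, N3 ≠ N4)
k = 1: N1·N3 = 1127 = 23·49, N2·N4 = 810 = 15·54
achieved = 23·49/(15·54) = 1127/810; |achieved − target| = 0 ≤ 1127/81000 ✓

N1=23 N2=15 N3=49 N4=54 achieved=1127/810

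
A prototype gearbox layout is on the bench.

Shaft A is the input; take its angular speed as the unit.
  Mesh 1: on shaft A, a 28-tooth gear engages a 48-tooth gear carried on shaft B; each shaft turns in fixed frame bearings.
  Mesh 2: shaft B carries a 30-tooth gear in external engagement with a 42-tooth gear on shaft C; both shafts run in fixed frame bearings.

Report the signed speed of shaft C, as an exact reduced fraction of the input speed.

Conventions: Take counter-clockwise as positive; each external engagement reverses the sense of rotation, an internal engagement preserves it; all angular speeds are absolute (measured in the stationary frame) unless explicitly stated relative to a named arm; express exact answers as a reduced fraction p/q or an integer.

5/12

2-mesh fixed-axis compound train (all bearings frame-fixed)
mesh 1 [28T→48T]: |ω|/ω_in = 1×28/48 = 7/12, sense flips to −
mesh 2 [30T→42T]: |ω|/ω_in = (7/12)×30/42 = 5/12, sense flips to +
signed output speed (× input speed) = 5/12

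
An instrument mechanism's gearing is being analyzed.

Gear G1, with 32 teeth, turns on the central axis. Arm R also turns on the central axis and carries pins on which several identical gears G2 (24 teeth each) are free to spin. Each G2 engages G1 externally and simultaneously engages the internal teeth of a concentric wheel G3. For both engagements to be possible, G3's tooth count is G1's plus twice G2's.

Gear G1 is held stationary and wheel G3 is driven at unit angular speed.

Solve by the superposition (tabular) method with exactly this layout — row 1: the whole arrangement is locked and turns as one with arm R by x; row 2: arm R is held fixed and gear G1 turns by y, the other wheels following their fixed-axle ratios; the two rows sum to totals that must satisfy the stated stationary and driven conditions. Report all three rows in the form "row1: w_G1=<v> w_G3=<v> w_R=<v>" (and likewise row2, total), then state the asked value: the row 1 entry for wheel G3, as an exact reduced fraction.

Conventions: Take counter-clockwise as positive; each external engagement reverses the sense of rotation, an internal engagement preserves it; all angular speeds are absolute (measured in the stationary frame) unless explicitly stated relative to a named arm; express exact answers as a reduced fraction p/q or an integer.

row1: w_G1=5/7 w_G3=5/7 w_R=5/7
row2: w_G1=-5/7 w_G3=2/7 w_R=0
total: w_G1=0 w_G3=1 w_R=5/7
asked value: 5/7

recognized (axles ride arm R): planetary set, 32/24/80 teeth
row 1: whole set turns with the arm by x
row 2 — arm fixed, fixed-axis ratios: sun y, ring −(32/80)·y, arm 0
boundary: total ω_sun = x + y = 0 and total ω_ring = x − (32/80)·y = 1  ⇒  y = -5/7, x = 5/7
row 2 ring = −(32/80)·(-5/7) = 2/7
totals (row 1 + row 2): sun 5/7 + (-5/7) = 0, ring 5/7 + 2/7 = 1, arm 5/7 + 0 = 5/7
asked cell (row1, ring) = 5/7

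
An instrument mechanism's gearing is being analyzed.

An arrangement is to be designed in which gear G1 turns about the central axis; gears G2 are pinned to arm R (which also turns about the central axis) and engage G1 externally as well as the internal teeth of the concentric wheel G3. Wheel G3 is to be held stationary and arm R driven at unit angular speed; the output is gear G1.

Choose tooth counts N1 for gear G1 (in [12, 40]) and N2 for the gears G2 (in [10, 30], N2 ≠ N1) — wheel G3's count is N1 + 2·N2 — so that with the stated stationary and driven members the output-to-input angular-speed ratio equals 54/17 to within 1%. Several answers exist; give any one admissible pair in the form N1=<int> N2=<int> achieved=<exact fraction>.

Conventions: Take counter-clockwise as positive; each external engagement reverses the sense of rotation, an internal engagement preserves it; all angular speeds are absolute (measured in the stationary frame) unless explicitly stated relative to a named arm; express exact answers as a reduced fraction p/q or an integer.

design class (target 54/17): planetary set
Willis with ω_ring = 0: ω_sun/ω_arm = (N1+N3)/N1; set equal to 54/17  ⇒  N3/N1 = 54/17 − 1 = 37/17
N3 = N1 + 2·N2  ⇒  N2/N1 = (N3/N1 − 1)/2 = (37/17 − 1)/2 = 10/17
smallest multiple with N1 ≥ 12 and N2 ≥ 10: k = 1  ⇒  N1 = 1·17 = 17, N2 = 1·10 = 10 (N1 ≤ 40, N2 ≤ 30, N2 ≠ N1 ✓), N3 = 17 + 2·10 = 37
check: (N1+N3)/N1 with N1 = 17, N3 = 37 gives 54/17; |achieved − target| = 0 ≤ 27/850 ✓

N1=17 N2=10 achieved=54/17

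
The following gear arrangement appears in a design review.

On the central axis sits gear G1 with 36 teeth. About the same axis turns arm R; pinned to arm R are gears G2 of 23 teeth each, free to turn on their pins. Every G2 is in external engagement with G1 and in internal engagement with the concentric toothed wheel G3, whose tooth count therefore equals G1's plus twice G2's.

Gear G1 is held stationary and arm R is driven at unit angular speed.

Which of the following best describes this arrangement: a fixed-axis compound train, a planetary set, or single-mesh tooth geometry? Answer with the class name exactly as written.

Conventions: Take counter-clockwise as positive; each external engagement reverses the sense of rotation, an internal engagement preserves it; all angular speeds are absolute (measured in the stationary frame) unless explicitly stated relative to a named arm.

planetary set

topology: planetary set — G1 36T / G2 23T / G3 82T, arm = carrier (Willis)
classification: planetary set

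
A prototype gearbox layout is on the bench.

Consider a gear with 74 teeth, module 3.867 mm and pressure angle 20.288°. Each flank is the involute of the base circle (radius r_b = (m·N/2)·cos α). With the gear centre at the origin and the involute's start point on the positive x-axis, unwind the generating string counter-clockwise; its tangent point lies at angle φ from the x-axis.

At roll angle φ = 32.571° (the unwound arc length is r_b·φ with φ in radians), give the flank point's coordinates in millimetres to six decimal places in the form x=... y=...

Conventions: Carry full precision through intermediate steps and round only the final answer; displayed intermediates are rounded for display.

single-mesh involute tooth geometry (74T wheel at module 3.867)
pitch radius r_p = m·N/2 = 3.867·74/2 = 143.079000
base radius r_b = r_p·cos α = 143.079000·cos 20.288° = 134.202604
roll angle φ = 32.571° = 0.56847119 rad
x = r_b·(cos φ + φ·sin φ) = 154.166345
y = r_b·(sin φ − φ·cos φ) = 7.955455

x=154.166345 y=7.955455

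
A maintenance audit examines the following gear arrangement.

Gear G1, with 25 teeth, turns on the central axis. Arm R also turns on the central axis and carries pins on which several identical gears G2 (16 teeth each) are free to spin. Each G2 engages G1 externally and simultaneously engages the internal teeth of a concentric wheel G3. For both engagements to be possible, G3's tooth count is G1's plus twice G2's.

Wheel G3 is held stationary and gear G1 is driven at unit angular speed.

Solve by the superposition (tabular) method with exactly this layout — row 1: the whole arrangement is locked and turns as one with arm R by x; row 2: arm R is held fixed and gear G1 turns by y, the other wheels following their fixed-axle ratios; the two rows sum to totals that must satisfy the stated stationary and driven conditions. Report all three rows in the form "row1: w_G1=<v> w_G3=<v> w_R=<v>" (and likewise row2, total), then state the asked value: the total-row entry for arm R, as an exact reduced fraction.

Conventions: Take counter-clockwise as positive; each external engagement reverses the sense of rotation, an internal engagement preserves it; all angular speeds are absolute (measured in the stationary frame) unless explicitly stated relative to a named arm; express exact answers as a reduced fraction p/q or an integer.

planetary set (25T centre, 16T on arm, 57T internal) — Willis relation
superposition row 1 [locked train]: every member turns x
superposition row 2 [arm held]: sun y, ring −(25/57)·y, arm 0
boundary: total ω_ring = x − (25/57)·y = 0 and total ω_sun = x + y = 1  ⇒  y = 57/82, x = 25/82
row 2 ring = −(25/57)·57/82 = -25/82
totals (row 1 + row 2): sun 25/82 + 57/82 = 1, ring 25/82 + (-25/82) = 0, arm 25/82 + 0 = 25/82
asked cell (total, arm) = 25/82

row1: w_G1=25/82 w_G3=25/82 w_R=25/82
row2: w_G1=57/82 w_G3=-25/82 w_R=0
total: w_G1=1 w_G3=0 w_R=25/82
asked value: 25/82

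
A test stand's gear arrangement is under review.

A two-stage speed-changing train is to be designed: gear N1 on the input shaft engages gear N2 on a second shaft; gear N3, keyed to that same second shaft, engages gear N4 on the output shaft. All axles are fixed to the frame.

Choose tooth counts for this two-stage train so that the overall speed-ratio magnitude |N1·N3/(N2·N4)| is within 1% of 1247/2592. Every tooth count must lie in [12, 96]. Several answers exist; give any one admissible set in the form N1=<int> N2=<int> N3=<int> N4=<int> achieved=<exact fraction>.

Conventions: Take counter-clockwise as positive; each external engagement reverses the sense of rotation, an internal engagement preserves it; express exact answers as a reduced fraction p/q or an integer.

N1=29 N2=27 N3=43 N4=96 achieved=1247/2592

2-stage fixed-axis compound train for ratio 1247/2592
target = 1247/2592 in lowest terms: an exact hit needs N1·N3 = k·1247 and N2·N4 = k·2592 for one integer k, every count in [12, 96]; additionally prefer no 1:1 stage (N1 ≠ N2, N3 ≠ N4)
k = 1: N1·N3 = 1247 = 29·43, N2·N4 = 2592 = 27·96
achieved = 29·43/(27·96) = 1247/2592; |achieved − target| = 0 ≤ 1247/259200 ✓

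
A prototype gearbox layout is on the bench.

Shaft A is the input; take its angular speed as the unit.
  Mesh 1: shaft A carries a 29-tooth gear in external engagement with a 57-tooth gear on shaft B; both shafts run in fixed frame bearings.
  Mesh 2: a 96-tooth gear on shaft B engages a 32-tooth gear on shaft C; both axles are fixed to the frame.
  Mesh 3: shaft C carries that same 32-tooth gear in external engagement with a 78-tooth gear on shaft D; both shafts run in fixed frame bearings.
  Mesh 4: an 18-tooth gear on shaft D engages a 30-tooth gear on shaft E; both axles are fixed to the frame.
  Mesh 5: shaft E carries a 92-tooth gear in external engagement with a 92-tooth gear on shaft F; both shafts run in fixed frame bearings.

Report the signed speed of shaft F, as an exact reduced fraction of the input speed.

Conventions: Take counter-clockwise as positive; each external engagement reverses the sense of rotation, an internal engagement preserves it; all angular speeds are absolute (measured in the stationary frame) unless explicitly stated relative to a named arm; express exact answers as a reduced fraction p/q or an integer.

-464/1235

5-mesh fixed-axis compound train (all bearings frame-fixed)
mesh 1 [29T→57T]: |ω|/ω_in = 1×29/57 = 29/57, sense flips to −
mesh 2 [96T→32T]: |ω|/ω_in = (29/57)×96/32 = 29/19, sense flips to +
mesh 3 [32T→78T]: |ω|/ω_in = (29/19)×32/78 = 464/741, sense flips to −
mesh 4 [18T→30T]: |ω|/ω_in = (464/741)×18/30 = 464/1235, sense flips to +
mesh 5 [92T→92T]: |ω|/ω_in = (464/1235)×92/92 = 464/1235, sense flips to −
signed output speed (× input speed) = -464/1235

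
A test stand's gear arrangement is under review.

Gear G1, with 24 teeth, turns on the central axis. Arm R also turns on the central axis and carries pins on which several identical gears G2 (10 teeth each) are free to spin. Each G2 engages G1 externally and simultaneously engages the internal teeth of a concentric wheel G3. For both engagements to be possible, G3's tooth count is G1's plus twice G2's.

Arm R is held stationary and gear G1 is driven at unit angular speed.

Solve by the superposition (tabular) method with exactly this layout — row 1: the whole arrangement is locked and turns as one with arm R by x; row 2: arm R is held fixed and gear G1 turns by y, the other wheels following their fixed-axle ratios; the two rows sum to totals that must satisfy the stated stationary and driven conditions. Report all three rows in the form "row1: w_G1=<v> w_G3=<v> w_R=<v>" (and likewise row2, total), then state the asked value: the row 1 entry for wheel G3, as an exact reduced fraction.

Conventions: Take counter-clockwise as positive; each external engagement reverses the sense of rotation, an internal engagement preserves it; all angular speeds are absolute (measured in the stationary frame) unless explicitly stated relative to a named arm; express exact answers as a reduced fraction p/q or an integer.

row1: w_G1=0 w_G3=0 w_R=0
row2: w_G1=1 w_G3=-6/11 w_R=0
total: w_G1=1 w_G3=-6/11 w_R=0
asked value: 0

class = planetary set [G3 = 24+2·10 = 44; Willis about the carrier]
row 1 (train locked, turned with arm): all members turn x
row 2 (arm held, sun turns y): ω_ring = −(24/44)·y, ω_arm = 0
boundary: total ω_arm = x = 0 and total ω_sun = x + y = 1  ⇒  y = 1, x = 0
row 2 ring = −(24/44)·1 = -6/11
totals (row 1 + row 2): sun 0 + 1 = 1, ring 0 + (-6/11) = -6/11, arm 0 + 0 = 0
asked cell (row1, ring) = 0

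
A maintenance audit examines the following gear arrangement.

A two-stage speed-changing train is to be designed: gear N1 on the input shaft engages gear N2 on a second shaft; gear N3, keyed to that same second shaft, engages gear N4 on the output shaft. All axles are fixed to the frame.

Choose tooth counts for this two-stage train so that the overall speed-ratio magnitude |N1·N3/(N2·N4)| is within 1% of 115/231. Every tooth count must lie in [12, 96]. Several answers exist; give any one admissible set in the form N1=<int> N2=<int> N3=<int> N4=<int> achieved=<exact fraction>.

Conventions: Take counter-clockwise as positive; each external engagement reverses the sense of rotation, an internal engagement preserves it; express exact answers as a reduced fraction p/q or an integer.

N1=15 N2=21 N3=23 N4=33 achieved=115/231

design class (target 115/231): fixed-axis compound train
target = 115/231 in lowest terms: an exact hit needs N1·N3 = k·115 and N2·N4 = k·231 for one integer k, every count in [12, 96]; additionally prefer no 1:1 stage (N1 ≠ N2, N3 ≠ N4)
k = 1…2: no 1:1-free in-range split of k·115 and k·231 into factor pairs; take k = 3
k = 3: N1·N3 = 345 = 15·23, N2·N4 = 693 = 21·33
achieved = 15·23/(21·33) = 115/231; |achieved − target| = 0 ≤ 23/4620 ✓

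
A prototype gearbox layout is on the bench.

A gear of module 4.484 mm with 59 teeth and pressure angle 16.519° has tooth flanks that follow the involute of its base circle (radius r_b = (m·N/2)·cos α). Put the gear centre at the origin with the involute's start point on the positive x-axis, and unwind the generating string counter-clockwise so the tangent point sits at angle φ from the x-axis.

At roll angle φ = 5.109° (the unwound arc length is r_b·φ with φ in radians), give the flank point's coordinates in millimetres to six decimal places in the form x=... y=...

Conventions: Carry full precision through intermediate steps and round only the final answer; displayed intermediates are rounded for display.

x=127.321462 y=0.029947

class = single-mesh tooth geometry [base-circle involute, m = 4.484, 59T]
pitch radius r_p = m·N/2 = 4.484·59/2 = 132.278000
base radius r_b = r_p·cos α = 132.278000·cos 16.519° = 126.818292
roll angle φ = 5.109° = 0.08916887 rad
x = r_b·(cos φ + φ·sin φ) = 127.321462
y = r_b·(sin φ − φ·cos φ) = 0.029947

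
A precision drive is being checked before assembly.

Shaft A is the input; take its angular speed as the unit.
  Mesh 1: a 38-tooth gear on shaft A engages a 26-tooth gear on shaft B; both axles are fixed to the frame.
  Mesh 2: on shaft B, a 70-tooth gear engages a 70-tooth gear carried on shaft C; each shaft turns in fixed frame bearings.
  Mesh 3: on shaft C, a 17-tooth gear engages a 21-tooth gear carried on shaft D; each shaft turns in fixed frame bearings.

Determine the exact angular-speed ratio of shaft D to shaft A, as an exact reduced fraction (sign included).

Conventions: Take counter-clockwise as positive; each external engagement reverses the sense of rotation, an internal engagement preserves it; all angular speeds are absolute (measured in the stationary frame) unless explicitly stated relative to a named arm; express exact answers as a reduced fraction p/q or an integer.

-323/273

class = fixed-axis compound train [3 meshes; 3 ratios multiply, 3 sense flips]
mesh 1 [38T→26T]: running ratio 19/13, sense −
mesh 2 [70T→70T]: running ratio 19/13, sense +
mesh 3 [17T→21T]: running ratio 323/273, sense −
ω_out/ω_in = -323/273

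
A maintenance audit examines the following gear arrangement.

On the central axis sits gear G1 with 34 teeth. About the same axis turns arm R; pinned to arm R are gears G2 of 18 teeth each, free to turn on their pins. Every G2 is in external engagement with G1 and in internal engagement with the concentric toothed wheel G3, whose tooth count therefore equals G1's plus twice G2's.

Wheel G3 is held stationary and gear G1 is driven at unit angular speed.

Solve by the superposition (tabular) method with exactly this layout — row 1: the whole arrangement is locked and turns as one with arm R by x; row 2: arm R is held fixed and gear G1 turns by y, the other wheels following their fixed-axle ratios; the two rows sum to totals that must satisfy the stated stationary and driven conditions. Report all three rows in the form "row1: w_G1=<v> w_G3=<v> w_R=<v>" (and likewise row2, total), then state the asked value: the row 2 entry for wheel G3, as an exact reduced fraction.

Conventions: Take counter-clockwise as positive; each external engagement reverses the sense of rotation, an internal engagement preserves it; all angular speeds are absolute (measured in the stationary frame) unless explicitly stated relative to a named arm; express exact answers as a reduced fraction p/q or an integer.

row1: w_G1=17/52 w_G3=17/52 w_R=17/52
row2: w_G1=35/52 w_G3=-17/52 w_R=0
total: w_G1=1 w_G3=0 w_R=17/52
asked value: -17/52

topology: planetary set — G1 34T / G2 18T / G3 70T, arm = carrier (Willis)
row 1 — lock + rotate with arm: ω_sun = ω_ring = ω_arm = x
row 2 (arm held, sun turns y): ω_ring = −(34/70)·y, ω_arm = 0
boundary: total ω_ring = x − (34/70)·y = 0 and total ω_sun = x + y = 1  ⇒  y = 35/52, x = 17/52
row 2 ring = −(34/70)·35/52 = -17/52
totals (row 1 + row 2): sun 17/52 + 35/52 = 1, ring 17/52 + (-17/52) = 0, arm 17/52 + 0 = 17/52
asked cell (row2, ring) = -17/52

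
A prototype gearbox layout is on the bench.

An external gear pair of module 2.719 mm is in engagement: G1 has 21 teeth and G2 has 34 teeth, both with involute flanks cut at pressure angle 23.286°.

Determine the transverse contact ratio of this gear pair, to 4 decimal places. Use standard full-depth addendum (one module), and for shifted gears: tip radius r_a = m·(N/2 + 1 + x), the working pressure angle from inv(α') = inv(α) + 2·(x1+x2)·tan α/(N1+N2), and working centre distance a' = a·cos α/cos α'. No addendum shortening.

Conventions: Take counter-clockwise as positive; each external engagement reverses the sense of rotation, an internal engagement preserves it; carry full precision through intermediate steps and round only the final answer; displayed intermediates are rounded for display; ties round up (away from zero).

recognized (one external pair, fixed centres): single-mesh tooth geometry, m = 2.719, N1 = 21, N2 = 34
base radii: r_b1 = 26.223943, r_b2 = 42.457813
tip radii: r_a1 = 31.268500, r_a2 = 48.942000
no profile shift: α' = α, a' = a
action lengths: √(r_a1²−r_b1²) = 17.030087, √(r_a2²−r_b2²) = 24.344475
base pitch p_b = π·m·cos α = 7.846186
CR = (17.030087 + 24.344475 − 74.772500·sin 23.28600°)/7.846186 = 1.505880
contact ratio ≈ 1.5059

1.5059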